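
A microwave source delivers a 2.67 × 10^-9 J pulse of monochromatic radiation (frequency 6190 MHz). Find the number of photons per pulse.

Per-photon energy: E = 4.102 × 10^-24 J (from frequency = 6190 MHz).
N = E_total / E_photon = 2.67 × 10^-9 J / 4.102 × 10^-24 J = 6.51 × 10^14.

6.51 × 10^14 photons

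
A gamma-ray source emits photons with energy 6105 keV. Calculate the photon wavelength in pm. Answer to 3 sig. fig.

0.203 pm

(h = 6.62607015 × 10^-34 J·s, c = 2.99792458 × 10^8 m/s, 1 eV = 1.602176634 × 10^-19 J.)
In SI units: E = 6105 keV = 9.7813 × 10^-13 J.
The photon relation is λ = hc/E, giving λ = 2.031 × 10^-13 m.
Converting to pm: λ = 0.2031 pm ≈ 0.203 pm.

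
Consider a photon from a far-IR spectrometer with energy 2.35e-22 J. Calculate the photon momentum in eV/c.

(c = 2.99792458e8 m/s, 1 eV = 1.602176634e-19 J.)
Since p = E/c for a photon, p = 7.839e-31 kg·m/s.
Converting to eV/c: p = 0.001467 eV/c ≈ 1.47e-3 eV/c.

1.47e-3 eV/c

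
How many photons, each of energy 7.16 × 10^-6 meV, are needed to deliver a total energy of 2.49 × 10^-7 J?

Per-photon energy: E = 1.147 × 10^-27 J (from energy = 7.16 × 10^-6 meV).
N = E_total / E_photon = 2.49 × 10^-7 J / 1.147 × 10^-27 J = 2.17 × 10^20.

2.17 × 10^20 photons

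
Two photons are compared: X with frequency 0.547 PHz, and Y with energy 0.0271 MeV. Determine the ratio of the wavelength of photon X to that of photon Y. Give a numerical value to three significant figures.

λ_X = 5.481 × 10^-7 m (from frequency = 0.547 PHz, via λ = c/f).
λ_Y = 4.575 × 10^-11 m (from energy = 0.0271 MeV, via λ = hc/E).
Ratio = 5.481 × 10^-7 / 4.575 × 10^-11 = 1.20 × 10^4.

1.20 × 10^4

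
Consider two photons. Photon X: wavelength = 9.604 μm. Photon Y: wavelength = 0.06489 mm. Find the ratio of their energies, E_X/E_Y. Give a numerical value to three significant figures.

6.76

E_X = 2.068·10^-20 J (from wavelength = 9.604 μm, via E = hc/λ).
E_Y = 3.061·10^-21 J (from wavelength = 0.06489 mm, via E = hc/λ).
Ratio = 2.068·10^-20 / 3.061·10^-21 = 6.76.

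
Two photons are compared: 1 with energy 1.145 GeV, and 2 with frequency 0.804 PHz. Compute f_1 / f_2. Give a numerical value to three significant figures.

f_1 = 2.769e23 Hz (from energy = 1.145 GeV, via f = E/h).
f_2 = 8.040e14 Hz (from frequency = 0.804 PHz, via f given directly).
Ratio = 2.769e23 / 8.040e14 = 3.44e8.

3.44e8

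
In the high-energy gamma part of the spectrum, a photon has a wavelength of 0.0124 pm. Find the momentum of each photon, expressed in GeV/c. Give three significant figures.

Use h = 6.62607015e-34 J·s, c = 2.99792458e8 m/s, 1 eV = 1.602176634e-19 J.
Convert to SI: λ = 0.0124 pm = 1.24e-14 m.
Apply p = h/λ: p = 5.344e-20 kg·m/s.
Converting to GeV/c: p = 0.09999 GeV/c ≈ 0.100 GeV/c.

0.100 GeV/c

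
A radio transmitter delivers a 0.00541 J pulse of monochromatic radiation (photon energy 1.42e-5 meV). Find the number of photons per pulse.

2.38e24 photons

Per-photon energy: E = 2.275e-27 J (from energy = 1.42e-5 meV).
N = E_total / E_photon = 0.00541 J / 2.275e-27 J = 2.38e24.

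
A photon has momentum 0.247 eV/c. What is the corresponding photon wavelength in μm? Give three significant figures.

5.02 μm

(h = 6.62607015 × 10^-34 J·s, c = 2.99792458 × 10^8 m/s, 1 eV = 1.602176634 × 10^-19 J.)
Convert to SI: p = 0.247 eV/c = 1.3200 × 10^-28 kg·m/s.
Since λ = h/p for a photon, λ = 5.020 × 10^-6 m.
Converting to μm: λ = 5.020 μm ≈ 5.02 μm.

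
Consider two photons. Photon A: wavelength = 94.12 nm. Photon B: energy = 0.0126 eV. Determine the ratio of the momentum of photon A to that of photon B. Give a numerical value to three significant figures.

p_A = 7.040 × 10^-27 kg·m/s (from wavelength = 94.12 nm, via p = h/λ).
p_B = 6.734 × 10^-30 kg·m/s (from energy = 0.0126 eV, via p = E/c).
Ratio = 7.040 × 10^-27 / 6.734 × 10^-30 = 1050.

1050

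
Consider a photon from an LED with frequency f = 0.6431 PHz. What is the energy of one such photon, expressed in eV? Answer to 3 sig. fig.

(h = 6.62607015 × 10^-34 J·s, 1 eV = 1.602176634 × 10^-19 J.)
First convert: f = 0.6431 PHz = 6.431 × 10^14 Hz.
Since E = hf for a photon, E = 4.261 × 10^-19 J.
Converting to eV: E = 2.660 eV ≈ 2.66 eV.

2.66 eV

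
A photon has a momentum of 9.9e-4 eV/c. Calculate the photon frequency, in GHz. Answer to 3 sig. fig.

239 GHz

In SI units: p = 9.9e-4 eV/c = 5.2908e-31 kg·m/s.
For a photon f = pc/h, so f = 2.394e11 Hz.
Converting to GHz: f = 239.4 GHz ≈ 239 GHz.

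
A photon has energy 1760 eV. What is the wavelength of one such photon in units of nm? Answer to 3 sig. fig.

0.704 nm

Use h = 6.62607015·10^-34 J·s, c = 2.99792458·10^8 m/s, 1 eV = 1.602176634·10^-19 J.
In SI units: E = 1760 eV = 2.8198·10^-16 J.
Since λ = hc/E for a photon, λ = 7.045·10^-10 m.
Converting to nm: λ = 0.7045 nm ≈ 0.704 nm.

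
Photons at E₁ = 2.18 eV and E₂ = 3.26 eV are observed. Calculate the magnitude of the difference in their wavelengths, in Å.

Using λ = hc/E: λ₁ = 5.687 × 10^-7 m, λ₂ = 3.803 × 10^-7 m.
|Δλ| = |5.687 × 10^-7 − 3.803 × 10^-7| = 1.88 × 10^-7 m = 1880 Å.

1880 Å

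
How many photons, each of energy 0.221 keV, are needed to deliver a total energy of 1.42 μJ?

Per-photon energy: E = 3.541 × 10^-17 J (from energy = 0.221 keV).
N = E_total / E_photon = 1.42 × 10^-6 J / 3.541 × 10^-17 J = 4.01 × 10^10.

4.01 × 10^10 photons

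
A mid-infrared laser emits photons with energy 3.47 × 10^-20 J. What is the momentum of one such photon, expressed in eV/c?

0.217 eV/c

For a photon p = E/c, so p = 1.157 × 10^-28 kg·m/s.
Converting to eV/c: p = 0.2166 eV/c ≈ 0.217 eV/c.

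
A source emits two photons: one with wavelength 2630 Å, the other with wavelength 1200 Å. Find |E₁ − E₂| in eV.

Using E = hc/λ: E₁ = 7.553e-19 J, E₂ = 1.655e-18 J.
|ΔE| = |7.553e-19 − 1.655e-18| = 9.00e-19 J = 5.62 eV.

5.62 eV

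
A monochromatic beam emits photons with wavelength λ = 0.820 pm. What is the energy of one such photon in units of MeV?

In SI units: λ = 0.820 pm = 8.20·10^-13 m.
Apply E = hc/λ: E = 2.422·10^-13 J.
Converting to MeV: E = 1.512 MeV ≈ 1.51 MeV.

1.51 MeV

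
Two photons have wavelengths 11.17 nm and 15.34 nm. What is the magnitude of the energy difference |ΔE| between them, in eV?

30.2 eV

Using E = hc/λ: E₁ = 1.7784 × 10^-17 J, E₂ = 1.2949 × 10^-17 J.
|ΔE| = |1.7784 × 10^-17 − 1.2949 × 10^-17| = 4.83 × 10^-18 J = 30.2 eV.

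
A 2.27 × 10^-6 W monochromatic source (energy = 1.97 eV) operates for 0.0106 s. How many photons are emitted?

Total energy: E_total = P·t = 2.27 × 10^-6 × 0.0106 = 2.406 × 10^-8 J.
Per-photon energy: E = 3.156 × 10^-19 J.
N = E_total / E_photon = 7.62 × 10^10.

7.62 × 10^10 photons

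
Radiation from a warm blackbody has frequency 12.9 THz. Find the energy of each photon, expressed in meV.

53.4 meV

First convert: f = 12.9 THz = 1.29e13 Hz.
Since E = hf for a photon, E = 8.548e-21 J.
Converting to meV: E = 53.35 meV ≈ 53.4 meV.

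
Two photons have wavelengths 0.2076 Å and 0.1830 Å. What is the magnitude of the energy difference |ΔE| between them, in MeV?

8.03 × 10^-3 MeV

Using E = hc/λ: E₁ = 9.5686 × 10^-15 J, E₂ = 1.0855 × 10^-14 J.
|ΔE| = |9.5686 × 10^-15 − 1.0855 × 10^-14| = 1.29 × 10^-15 J = 8.03 × 10^-3 MeV.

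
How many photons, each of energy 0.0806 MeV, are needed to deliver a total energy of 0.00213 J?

Per-photon energy: E = 1.291e-14 J (from energy = 0.0806 MeV).
N = E_total / E_photon = 0.00213 J / 1.291e-14 J = 1.65e11.

1.65e11 photons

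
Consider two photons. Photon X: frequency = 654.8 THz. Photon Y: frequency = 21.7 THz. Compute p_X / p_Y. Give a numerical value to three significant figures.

p_X = 1.447 × 10^-27 kg·m/s (from frequency = 654.8 THz, via p = hf/c).
p_Y = 4.796 × 10^-29 kg·m/s (from frequency = 21.7 THz, via p = hf/c).
Ratio = 1.447 × 10^-27 / 4.796 × 10^-29 = 30.2.

30.2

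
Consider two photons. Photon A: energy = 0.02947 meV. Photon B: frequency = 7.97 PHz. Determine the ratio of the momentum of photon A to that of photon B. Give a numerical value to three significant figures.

8.94e-7

p_A = 1.575e-32 kg·m/s (from energy = 0.02947 meV, via p = E/c).
p_B = 1.762e-26 kg·m/s (from frequency = 7.97 PHz, via p = hf/c).
Ratio = 1.575e-32 / 1.762e-26 = 8.94e-7.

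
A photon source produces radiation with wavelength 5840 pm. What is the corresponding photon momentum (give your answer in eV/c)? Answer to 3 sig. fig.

212 eV/c

Take h = 6.62607015 × 10^-34 J·s, c = 2.99792458 × 10^8 m/s, 1 eV = 1.602176634 × 10^-19 J.
First convert: λ = 5840 pm = 5.84 × 10^-9 m.
For a photon p = h/λ, so p = 1.135 × 10^-25 kg·m/s.
Converting to eV/c: p = 212.3 eV/c ≈ 212 eV/c.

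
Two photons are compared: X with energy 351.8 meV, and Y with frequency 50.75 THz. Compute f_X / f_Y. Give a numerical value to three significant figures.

1.68

f_X = 8.506·10^13 Hz (from energy = 351.8 meV, via f = E/h).
f_Y = 5.075·10^13 Hz (from frequency = 50.75 THz, via f given directly).
Ratio = 8.506·10^13 / 5.075·10^13 = 1.68.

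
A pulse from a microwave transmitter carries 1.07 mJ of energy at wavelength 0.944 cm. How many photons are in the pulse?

5.08 × 10^19 photons

Per-photon energy: E = 2.104 × 10^-23 J (from wavelength = 0.944 cm).
N = E_total / E_photon = 0.00107 J / 2.104 × 10^-23 J = 5.08 × 10^19.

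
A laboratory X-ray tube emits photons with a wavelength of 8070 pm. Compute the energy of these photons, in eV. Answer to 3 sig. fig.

Take h = 6.62607015 × 10^-34 J·s, c = 2.99792458 × 10^8 m/s, 1 eV = 1.602176634 × 10^-19 J.
In SI units: λ = 8070 pm = 8.07 × 10^-9 m.
Since E = hc/λ for a photon, E = 2.462 × 10^-17 J.
Converting to eV: E = 153.6 eV ≈ 154 eV.

154 eV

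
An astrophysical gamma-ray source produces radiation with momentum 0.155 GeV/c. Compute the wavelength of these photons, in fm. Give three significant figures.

8.00 fm

(h = 6.62607015 × 10^-34 J·s, c = 2.99792458 × 10^8 m/s, 1 eV = 1.602176634 × 10^-19 J.)
First convert: p = 0.155 GeV/c = 8.2836 × 10^-20 kg·m/s.
The photon relation is λ = h/p, giving λ = 7.999 × 10^-15 m.
Converting to fm: λ = 7.999 fm ≈ 8.00 fm.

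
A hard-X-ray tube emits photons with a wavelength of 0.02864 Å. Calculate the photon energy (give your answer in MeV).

First convert: λ = 0.02864 Å = 2.864e-12 m.
Apply E = hc/λ: E = 6.936e-14 J.
Converting to MeV: E = 0.4329 MeV ≈ 0.433 MeV.

0.433 MeV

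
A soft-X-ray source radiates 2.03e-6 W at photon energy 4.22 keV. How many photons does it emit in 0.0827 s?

Total energy: E_total = P·t = 2.03e-6 × 0.0827 = 1.679e-7 J.
Per-photon energy: E = 6.761e-16 J.
N = E_total / E_photon = 2.48e8.

2.48e8 photons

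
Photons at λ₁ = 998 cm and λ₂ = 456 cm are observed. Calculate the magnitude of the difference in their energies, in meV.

Using E = hc/λ: E₁ = 1.990·10^-26 J, E₂ = 4.356·10^-26 J.
|ΔE| = |1.990·10^-26 − 4.356·10^-26| = 2.37·10^-26 J = 1.48·10^-4 meV.

1.48·10^-4 meV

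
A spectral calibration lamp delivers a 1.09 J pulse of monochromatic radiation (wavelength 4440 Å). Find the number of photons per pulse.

2.44 × 10^18 photons

Per-photon energy: E = 4.474 × 10^-19 J (from wavelength = 4440 Å).
N = E_total / E_photon = 1.09 J / 4.474 × 10^-19 J = 2.44 × 10^18.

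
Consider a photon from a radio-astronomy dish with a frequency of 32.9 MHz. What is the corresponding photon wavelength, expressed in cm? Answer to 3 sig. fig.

911 cm

Use c = 2.99792458 × 10^8 m/s.
First convert: f = 32.9 MHz = 3.29 × 10^7 Hz.
The photon relation is λ = c/f, giving λ = 9.112 m.
Converting to cm: λ = 911.2 cm ≈ 911 cm.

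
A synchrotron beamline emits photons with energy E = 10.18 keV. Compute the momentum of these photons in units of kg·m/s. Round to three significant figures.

5.44e-24 kg·m/s

(c = 2.99792458e8 m/s, 1 eV = 1.602176634e-19 J.)
First convert: E = 10.18 keV = 1.6310e-15 J.
For a photon p = E/c, so p = 5.440e-24 kg·m/s.
So p ≈ 5.44e-24 kg·m/s.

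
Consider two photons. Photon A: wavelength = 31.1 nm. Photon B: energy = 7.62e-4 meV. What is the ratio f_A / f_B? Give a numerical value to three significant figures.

f_A = 9.640e15 Hz (from wavelength = 31.1 nm, via f = c/λ).
f_B = 1.843e8 Hz (from energy = 7.62e-4 meV, via f = E/h).
Ratio = 9.640e15 / 1.843e8 = 5.23e7.

5.23e7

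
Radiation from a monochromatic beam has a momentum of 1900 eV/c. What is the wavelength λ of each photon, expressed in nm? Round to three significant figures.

In SI units: p = 1900 eV/c = 1.0154 × 10^-24 kg·m/s.
Since λ = h/p for a photon, λ = 6.525 × 10^-10 m.
Converting to nm: λ = 0.6525 nm ≈ 0.653 nm.

0.653 nm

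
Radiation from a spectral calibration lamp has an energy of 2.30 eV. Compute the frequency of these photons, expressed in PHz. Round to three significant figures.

0.556 PHz

First convert: E = 2.30 eV = 3.6850e-19 J.
Apply f = E/h: f = 5.561e14 Hz.
Converting to PHz: f = 0.5561 PHz ≈ 0.556 PHz.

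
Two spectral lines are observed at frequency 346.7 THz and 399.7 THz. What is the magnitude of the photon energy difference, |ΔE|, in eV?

0.219 eV

Using E = hf: E₁ = 2.2973e-19 J, E₂ = 2.6484e-19 J.
|ΔE| = |2.2973e-19 − 2.6484e-19| = 3.51e-20 J = 0.219 eV.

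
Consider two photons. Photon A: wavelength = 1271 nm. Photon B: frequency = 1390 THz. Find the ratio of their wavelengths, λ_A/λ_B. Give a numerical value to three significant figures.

5.89

λ_A = 1.271 × 10^-6 m (from wavelength = 1271 nm, via λ given directly).
λ_B = 2.157 × 10^-7 m (from frequency = 1390 THz, via λ = c/f).
Ratio = 1.271 × 10^-6 / 2.157 × 10^-7 = 5.89.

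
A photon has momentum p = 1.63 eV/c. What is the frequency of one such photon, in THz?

394 THz

Take h = 6.62607015 × 10^-34 J·s, c = 2.99792458 × 10^8 m/s, 1 eV = 1.602176634 × 10^-19 J.
In SI units: p = 1.63 eV/c = 8.7112 × 10^-28 kg·m/s.
Since f = pc/h for a photon, f = 3.941 × 10^14 Hz.
Converting to THz: f = 394.1 THz ≈ 394 THz.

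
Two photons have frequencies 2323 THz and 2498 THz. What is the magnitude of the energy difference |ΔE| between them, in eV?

0.724 eV

Using E = hf: E₁ = 1.5392e-18 J, E₂ = 1.6552e-18 J.
|ΔE| = |1.5392e-18 − 1.6552e-18| = 1.16e-19 J = 0.724 eV.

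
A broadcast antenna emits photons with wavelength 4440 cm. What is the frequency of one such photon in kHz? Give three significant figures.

Use c = 2.99792458e8 m/s.
Convert to SI: λ = 4440 cm = 44.4 m.
Apply f = c/λ: f = 6.752e6 Hz.
Converting to kHz: f = 6752 kHz ≈ 6750 kHz.

6750 kHz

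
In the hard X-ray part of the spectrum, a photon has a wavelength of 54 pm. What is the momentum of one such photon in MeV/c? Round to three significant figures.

0.0230 MeV/c

Convert to SI: λ = 54 pm = 5.4·10^-11 m.
Apply p = h/λ: p = 1.227·10^-23 kg·m/s.
Converting to MeV/c: p = 0.02296 MeV/c ≈ 0.0230 MeV/c.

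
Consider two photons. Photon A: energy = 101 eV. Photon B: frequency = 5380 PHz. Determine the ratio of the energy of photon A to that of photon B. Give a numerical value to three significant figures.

E_A = 1.618 × 10^-17 J (from energy = 101 eV, via E given directly).
E_B = 3.565 × 10^-15 J (from frequency = 5380 PHz, via E = hf).
Ratio = 1.618 × 10^-17 / 3.565 × 10^-15 = 4.54 × 10^-3.

4.54 × 10^-3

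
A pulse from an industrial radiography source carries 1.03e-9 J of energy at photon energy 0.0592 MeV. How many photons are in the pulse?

Per-photon energy: E = 9.485e-15 J (from energy = 0.0592 MeV).
N = E_total / E_photon = 1.03e-9 J / 9.485e-15 J = 1.09e5.

1.09e5 photons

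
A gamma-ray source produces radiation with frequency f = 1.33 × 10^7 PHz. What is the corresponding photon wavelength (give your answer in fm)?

Take c = 2.99792458 × 10^8 m/s.
Convert to SI: f = 1.33 × 10^7 PHz = 1.33 × 10^22 Hz.
The photon relation is λ = c/f, giving λ = 2.254 × 10^-14 m.
Converting to fm: λ = 22.54 fm ≈ 22.5 fm.

22.5 fm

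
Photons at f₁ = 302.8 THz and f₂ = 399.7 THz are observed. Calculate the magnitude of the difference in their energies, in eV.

0.401 eV

Using E = hf: E₁ = 2.0064 × 10^-19 J, E₂ = 2.6484 × 10^-19 J.
|ΔE| = |2.0064 × 10^-19 − 2.6484 × 10^-19| = 6.42 × 10^-20 J = 0.401 eV.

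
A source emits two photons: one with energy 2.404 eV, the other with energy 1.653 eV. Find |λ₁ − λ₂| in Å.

Using λ = hc/E: λ₁ = 5.1574·10^-7 m, λ₂ = 7.5006·10^-7 m.
|Δλ| = |5.1574·10^-7 − 7.5006·10^-7| = 2.34·10^-7 m = 2340 Å.

2340 Å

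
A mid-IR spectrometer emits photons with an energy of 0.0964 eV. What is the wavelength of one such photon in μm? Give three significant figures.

(h = 6.62607015 × 10^-34 J·s, c = 2.99792458 × 10^8 m/s, 1 eV = 1.602176634 × 10^-19 J.)
In SI units: E = 0.0964 eV = 1.5445 × 10^-20 J.
For a photon λ = hc/E, so λ = 1.286 × 10^-5 m.
Converting to μm: λ = 12.86 μm ≈ 12.9 μm.

12.9 μm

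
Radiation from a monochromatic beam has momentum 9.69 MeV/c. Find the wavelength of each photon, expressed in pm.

0.128 pm

First convert: p = 9.69 MeV/c = 5.1786e-21 kg·m/s.
Since λ = h/p for a photon, λ = 1.280e-13 m.
Converting to pm: λ = 0.1280 pm ≈ 0.128 pm.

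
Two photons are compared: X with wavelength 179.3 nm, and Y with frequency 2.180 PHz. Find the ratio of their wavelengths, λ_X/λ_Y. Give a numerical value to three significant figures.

1.30

λ_X = 1.793 × 10^-7 m (from wavelength = 179.3 nm, via λ given directly).
λ_Y = 1.375 × 10^-7 m (from frequency = 2.180 PHz, via λ = c/f).
Ratio = 1.793 × 10^-7 / 1.375 × 10^-7 = 1.30.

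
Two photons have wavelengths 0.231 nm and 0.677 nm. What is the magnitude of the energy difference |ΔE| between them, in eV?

3540 eV

Using E = hc/λ: E₁ = 8.599 × 10^-16 J, E₂ = 2.934 × 10^-16 J.
|ΔE| = |8.599 × 10^-16 − 2.934 × 10^-16| = 5.67 × 10^-16 J = 3540 eV.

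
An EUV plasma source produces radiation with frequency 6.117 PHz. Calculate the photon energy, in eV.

(h = 6.62607015 × 10^-34 J·s, 1 eV = 1.602176634 × 10^-19 J.)
In SI units: f = 6.117 PHz = 6.117 × 10^15 Hz.
The photon relation is E = hf, giving E = 4.053 × 10^-18 J.
Converting to eV: E = 25.30 eV ≈ 25.3 eV.

25.3 eV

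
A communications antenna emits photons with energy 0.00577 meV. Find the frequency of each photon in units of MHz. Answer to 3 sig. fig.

(h = 6.62607015e-34 J·s, 1 eV = 1.602176634e-19 J.)
Convert to SI: E = 0.00577 meV = 9.2446e-25 J.
Since f = E/h for a photon, f = 1.395e9 Hz.
Converting to MHz: f = 1395 MHz ≈ 1400 MHz.

1400 MHz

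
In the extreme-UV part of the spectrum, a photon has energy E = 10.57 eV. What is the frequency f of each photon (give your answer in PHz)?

2.56 PHz

In SI units: E = 10.57 eV = 1.6935 × 10^-18 J.
Since f = E/h for a photon, f = 2.556 × 10^15 Hz.
Converting to PHz: f = 2.556 PHz ≈ 2.56 PHz.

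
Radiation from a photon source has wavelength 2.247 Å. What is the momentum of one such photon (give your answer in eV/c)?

5520 eV/c

In SI units: λ = 2.247 Å = 2.247 × 10^-10 m.
Apply p = h/λ: p = 2.949 × 10^-24 kg·m/s.
Converting to eV/c: p = 5518 eV/c ≈ 5520 eV/c.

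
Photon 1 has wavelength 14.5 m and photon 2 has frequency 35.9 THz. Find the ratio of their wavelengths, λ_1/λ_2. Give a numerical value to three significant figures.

1.74e6

λ_1 = 14.50 m (from wavelength = 14.5 m, via λ given directly).
λ_2 = 8.351e-6 m (from frequency = 35.9 THz, via λ = c/f).
Ratio = 14.50 / 8.351e-6 = 1.74e6.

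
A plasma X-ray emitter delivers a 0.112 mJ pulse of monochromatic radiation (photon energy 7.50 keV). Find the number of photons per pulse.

9.32 × 10^10 photons

Per-photon energy: E = 1.202 × 10^-15 J (from energy = 7.50 keV).
N = E_total / E_photon = 1.12 × 10^-4 J / 1.202 × 10^-15 J = 9.32 × 10^10.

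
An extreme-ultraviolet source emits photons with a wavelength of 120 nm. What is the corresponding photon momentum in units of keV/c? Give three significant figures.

Use h = 6.62607015 × 10^-34 J·s, c = 2.99792458 × 10^8 m/s, 1 eV = 1.602176634 × 10^-19 J.
First convert: λ = 120 nm = 1.20 × 10^-7 m.
Apply p = h/λ: p = 5.522 × 10^-27 kg·m/s.
Converting to keV/c: p = 0.01033 keV/c ≈ 0.0103 keV/c.

0.0103 keV/c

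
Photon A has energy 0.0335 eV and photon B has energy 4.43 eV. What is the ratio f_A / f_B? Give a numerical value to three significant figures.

7.56 × 10^-3

f_A = 8.100 × 10^12 Hz (from energy = 0.0335 eV, via f = E/h).
f_B = 1.071 × 10^15 Hz (from energy = 4.43 eV, via f = E/h).
Ratio = 8.100 × 10^12 / 1.071 × 10^15 = 7.56 × 10^-3.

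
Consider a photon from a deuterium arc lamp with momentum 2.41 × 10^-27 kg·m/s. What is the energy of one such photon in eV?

For a photon E = pc, so E = 7.225 × 10^-19 J.
Converting to eV: E = 4.509 eV ≈ 4.51 eV.

4.51 eV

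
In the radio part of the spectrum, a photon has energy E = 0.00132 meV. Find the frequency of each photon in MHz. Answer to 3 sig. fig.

Take h = 6.62607015 × 10^-34 J·s, 1 eV = 1.602176634 × 10^-19 J.
First convert: E = 0.00132 meV = 2.1149 × 10^-25 J.
The photon relation is f = E/h, giving f = 3.192 × 10^8 Hz.
Converting to MHz: f = 319.2 MHz ≈ 319 MHz.

319 MHz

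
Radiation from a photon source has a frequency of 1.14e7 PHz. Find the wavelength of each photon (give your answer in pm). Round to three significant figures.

First convert: f = 1.14e7 PHz = 1.14e22 Hz.
Since λ = c/f for a photon, λ = 2.630e-14 m.
Converting to pm: λ = 0.02630 pm ≈ 0.0263 pm.

0.0263 pm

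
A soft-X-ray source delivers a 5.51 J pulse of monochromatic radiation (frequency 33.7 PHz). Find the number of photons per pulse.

Per-photon energy: E = 2.233·10^-17 J (from frequency = 33.7 PHz).
N = E_total / E_photon = 5.51 J / 2.233·10^-17 J = 2.47·10^17.

2.47·10^17 photons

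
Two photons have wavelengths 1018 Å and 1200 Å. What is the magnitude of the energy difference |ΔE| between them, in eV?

1.85 eV

Using E = hc/λ: E₁ = 1.9513 × 10^-18 J, E₂ = 1.6554 × 10^-18 J.
|ΔE| = |1.9513 × 10^-18 − 1.6554 × 10^-18| = 2.96 × 10^-19 J = 1.85 eV.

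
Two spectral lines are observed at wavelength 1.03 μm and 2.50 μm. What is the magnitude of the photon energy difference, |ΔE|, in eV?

0.708 eV

Using E = hc/λ: E₁ = 1.929e-19 J, E₂ = 7.946e-20 J.
|ΔE| = |1.929e-19 − 7.946e-20| = 1.13e-19 J = 0.708 eV.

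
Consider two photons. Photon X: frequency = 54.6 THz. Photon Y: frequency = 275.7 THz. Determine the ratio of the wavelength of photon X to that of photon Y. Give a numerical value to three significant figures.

λ_X = 5.491·10^-6 m (from frequency = 54.6 THz, via λ = c/f).
λ_Y = 1.087·10^-6 m (from frequency = 275.7 THz, via λ = c/f).
Ratio = 5.491·10^-6 / 1.087·10^-6 = 5.05.

5.05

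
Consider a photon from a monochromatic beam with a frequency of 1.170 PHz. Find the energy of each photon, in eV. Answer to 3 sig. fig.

In SI units: f = 1.170 PHz = 1.170 × 10^15 Hz.
Since E = hf for a photon, E = 7.753 × 10^-19 J.
Converting to eV: E = 4.839 eV ≈ 4.84 eV.

4.84 eV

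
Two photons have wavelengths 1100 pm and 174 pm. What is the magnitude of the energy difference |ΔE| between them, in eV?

Using E = hc/λ: E₁ = 1.806e-16 J, E₂ = 1.142e-15 J.
|ΔE| = |1.806e-16 − 1.142e-15| = 9.61e-16 J = 6000 eV.

6000 eV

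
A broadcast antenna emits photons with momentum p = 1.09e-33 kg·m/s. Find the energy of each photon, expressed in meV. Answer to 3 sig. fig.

Take c = 2.99792458e8 m/s, 1 eV = 1.602176634e-19 J.
For a photon E = pc, so E = 3.268e-25 J.
Converting to meV: E = 0.002040 meV ≈ 2.04e-3 meV.

2.04e-3 meV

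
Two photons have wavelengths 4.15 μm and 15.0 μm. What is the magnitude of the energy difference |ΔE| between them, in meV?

216 meV

Using E = hc/λ: E₁ = 4.787 × 10^-20 J, E₂ = 1.324 × 10^-20 J.
|ΔE| = |4.787 × 10^-20 − 1.324 × 10^-20| = 3.46 × 10^-20 J = 216 meV.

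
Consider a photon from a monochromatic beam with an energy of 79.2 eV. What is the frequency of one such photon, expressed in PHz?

Use h = 6.62607015 × 10^-34 J·s, 1 eV = 1.602176634 × 10^-19 J.
Convert to SI: E = 79.2 eV = 1.2689 × 10^-17 J.
For a photon f = E/h, so f = 1.915 × 10^16 Hz.
Converting to PHz: f = 19.15 PHz ≈ 19.2 PHz.

19.2 PHz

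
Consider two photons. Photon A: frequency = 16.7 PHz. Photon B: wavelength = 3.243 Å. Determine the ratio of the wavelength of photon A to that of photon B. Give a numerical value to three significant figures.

λ_A = 1.795·10^-8 m (from frequency = 16.7 PHz, via λ = c/f).
λ_B = 3.243·10^-10 m (from wavelength = 3.243 Å, via λ given directly).
Ratio = 1.795·10^-8 / 3.243·10^-10 = 55.4.

55.4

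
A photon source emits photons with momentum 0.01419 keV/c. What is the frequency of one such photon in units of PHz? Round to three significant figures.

3.43 PHz

Take h = 6.62607015 × 10^-34 J·s, c = 2.99792458 × 10^8 m/s, 1 eV = 1.602176634 × 10^-19 J.
First convert: p = 0.01419 keV/c = 7.5835 × 10^-27 kg·m/s.
For a photon f = pc/h, so f = 3.431 × 10^15 Hz.
Converting to PHz: f = 3.431 PHz ≈ 3.43 PHz.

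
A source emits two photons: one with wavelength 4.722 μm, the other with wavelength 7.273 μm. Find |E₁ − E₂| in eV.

Using E = hc/λ: E₁ = 4.2068·10^-20 J, E₂ = 2.7313·10^-20 J.
|ΔE| = |4.2068·10^-20 − 2.7313·10^-20| = 1.48·10^-20 J = 0.0921 eV.

0.0921 eV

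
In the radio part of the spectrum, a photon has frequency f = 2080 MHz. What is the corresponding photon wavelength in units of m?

0.144 m

Take c = 2.99792458e8 m/s.
Convert to SI: f = 2080 MHz = 2.08e9 Hz.
Since λ = c/f for a photon, λ = 0.1441 m.
So λ ≈ 0.144 m.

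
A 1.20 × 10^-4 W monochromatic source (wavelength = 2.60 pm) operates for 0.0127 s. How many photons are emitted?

1.99 × 10^7 photons

Total energy: E_total = P·t = 1.20 × 10^-4 × 0.0127 = 1.524 × 10^-6 J.
Per-photon energy: E = 7.640 × 10^-14 J.
N = E_total / E_photon = 1.99 × 10^7.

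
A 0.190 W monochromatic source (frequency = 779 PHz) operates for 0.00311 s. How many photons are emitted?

Total energy: E_total = P·t = 0.190 × 0.00311 = 5.909 × 10^-4 J.
Per-photon energy: E = 5.162 × 10^-16 J.
N = E_total / E_photon = 1.14 × 10^12.

1.14 × 10^12 photons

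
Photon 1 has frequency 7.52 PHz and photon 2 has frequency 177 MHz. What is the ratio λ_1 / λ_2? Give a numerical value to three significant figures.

2.35e-8

λ_1 = 3.987e-8 m (from frequency = 7.52 PHz, via λ = c/f).
λ_2 = 1.694 m (from frequency = 177 MHz, via λ = c/f).
Ratio = 3.987e-8 / 1.694 = 2.35e-8.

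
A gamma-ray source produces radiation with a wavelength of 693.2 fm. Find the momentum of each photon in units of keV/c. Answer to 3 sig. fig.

In SI units: λ = 693.2 fm = 6.932e-13 m.
For a photon p = h/λ, so p = 9.559e-22 kg·m/s.
Converting to keV/c: p = 1789 keV/c ≈ 1790 keV/c.

1790 keV/c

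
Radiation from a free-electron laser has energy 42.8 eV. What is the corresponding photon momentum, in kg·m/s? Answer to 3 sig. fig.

Convert to SI: E = 42.8 eV = 6.8573e-18 J.
The photon relation is p = E/c, giving p = 2.287e-26 kg·m/s.
So p ≈ 2.29e-26 kg·m/s.

2.29e-26 kg·m/s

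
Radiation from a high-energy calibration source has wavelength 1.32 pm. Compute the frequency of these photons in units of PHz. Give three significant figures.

Take c = 2.99792458 × 10^8 m/s.
Convert to SI: λ = 1.32 pm = 1.32 × 10^-12 m.
The photon relation is f = c/λ, giving f = 2.271 × 10^20 Hz.
Converting to PHz: f = 227100 PHz ≈ 2.27 × 10^5 PHz.

2.27 × 10^5 PHz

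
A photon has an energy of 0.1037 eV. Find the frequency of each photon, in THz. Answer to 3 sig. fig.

25.1 THz

Convert to SI: E = 0.1037 eV = 1.6615e-20 J.
The photon relation is f = E/h, giving f = 2.507e13 Hz.
Converting to THz: f = 25.07 THz ≈ 25.1 THz.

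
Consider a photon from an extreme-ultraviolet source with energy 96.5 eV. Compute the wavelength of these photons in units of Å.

128 Å

Take h = 6.62607015e-34 J·s, c = 2.99792458e8 m/s, 1 eV = 1.602176634e-19 J.
Convert to SI: E = 96.5 eV = 1.5461e-17 J.
Apply λ = hc/E: λ = 1.285e-8 m.
Converting to Å: λ = 128.5 Å ≈ 128 Å.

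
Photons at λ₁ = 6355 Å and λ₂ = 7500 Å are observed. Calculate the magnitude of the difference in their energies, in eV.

0.298 eV

Using E = hc/λ: E₁ = 3.1258·10^-19 J, E₂ = 2.6486·10^-19 J.
|ΔE| = |3.1258·10^-19 − 2.6486·10^-19| = 4.77·10^-20 J = 0.298 eV.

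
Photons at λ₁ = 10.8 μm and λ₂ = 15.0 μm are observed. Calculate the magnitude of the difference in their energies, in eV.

0.0321 eV

Using E = hc/λ: E₁ = 1.839 × 10^-20 J, E₂ = 1.324 × 10^-20 J.
|ΔE| = |1.839 × 10^-20 − 1.324 × 10^-20| = 5.15 × 10^-21 J = 0.0321 eV.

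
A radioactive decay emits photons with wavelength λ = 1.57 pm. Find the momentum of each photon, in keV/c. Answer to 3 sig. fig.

(h = 6.62607015e-34 J·s, c = 2.99792458e8 m/s, 1 eV = 1.602176634e-19 J.)
First convert: λ = 1.57 pm = 1.57e-12 m.
Apply p = h/λ: p = 4.220e-22 kg·m/s.
Converting to keV/c: p = 789.7 keV/c ≈ 790 keV/c.

790 keV/c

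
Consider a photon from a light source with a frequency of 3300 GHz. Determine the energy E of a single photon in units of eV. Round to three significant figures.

0.0136 eV

(h = 6.62607015 × 10^-34 J·s, 1 eV = 1.602176634 × 10^-19 J.)
Convert to SI: f = 3300 GHz = 3.3 × 10^12 Hz.
The photon relation is E = hf, giving E = 2.187 × 10^-21 J.
Converting to eV: E = 0.01365 eV ≈ 0.0136 eV.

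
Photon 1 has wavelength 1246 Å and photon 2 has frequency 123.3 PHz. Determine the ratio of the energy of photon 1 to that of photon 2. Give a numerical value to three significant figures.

E_1 = 1.594 × 10^-18 J (from wavelength = 1246 Å, via E = hc/λ).
E_2 = 8.170 × 10^-17 J (from frequency = 123.3 PHz, via E = hf).
Ratio = 1.594 × 10^-18 / 8.170 × 10^-17 = 0.0195.

0.0195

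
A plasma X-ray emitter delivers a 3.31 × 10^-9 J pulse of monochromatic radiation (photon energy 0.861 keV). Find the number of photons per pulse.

2.40 × 10^7 photons

Per-photon energy: E = 1.379 × 10^-16 J (from energy = 0.861 keV).
N = E_total / E_photon = 3.31 × 10^-9 J / 1.379 × 10^-16 J = 2.40 × 10^7.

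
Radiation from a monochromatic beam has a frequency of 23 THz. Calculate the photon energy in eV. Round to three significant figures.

Use h = 6.62607015·10^-34 J·s, 1 eV = 1.602176634·10^-19 J.
Convert to SI: f = 23 THz = 2.3·10^13 Hz.
Since E = hf for a photon, E = 1.524·10^-20 J.
Converting to eV: E = 0.09512 eV ≈ 0.0951 eV.

0.0951 eV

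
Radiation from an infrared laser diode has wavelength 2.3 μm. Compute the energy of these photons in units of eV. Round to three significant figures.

First convert: λ = 2.3 μm = 2.3e-6 m.
Apply E = hc/λ: E = 8.637e-20 J.
Converting to eV: E = 0.5391 eV ≈ 0.539 eV.

0.539 eV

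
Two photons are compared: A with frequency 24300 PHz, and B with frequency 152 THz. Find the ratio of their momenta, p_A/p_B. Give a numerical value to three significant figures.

p_A = 5.371e-23 kg·m/s (from frequency = 24300 PHz, via p = hf/c).
p_B = 3.360e-28 kg·m/s (from frequency = 152 THz, via p = hf/c).
Ratio = 5.371e-23 / 3.360e-28 = 1.60e5.

1.60e5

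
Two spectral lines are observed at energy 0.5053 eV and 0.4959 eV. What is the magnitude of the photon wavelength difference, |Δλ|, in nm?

Using λ = hc/E: λ₁ = 2.4537e-6 m, λ₂ = 2.5002e-6 m.
|Δλ| = |2.4537e-6 − 2.5002e-6| = 4.65e-8 m = 46.5 nm.

46.5 nm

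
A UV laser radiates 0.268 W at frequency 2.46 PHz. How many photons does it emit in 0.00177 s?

Total energy: E_total = P·t = 0.268 × 0.00177 = 4.744e-4 J.
Per-photon energy: E = 1.630e-18 J.
N = E_total / E_photon = 2.91e14.

2.91e14 photons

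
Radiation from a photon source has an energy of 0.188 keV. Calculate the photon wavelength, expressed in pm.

First convert: E = 0.188 keV = 3.0121·10^-17 J.
Since λ = hc/E for a photon, λ = 6.595·10^-9 m.
Converting to pm: λ = 6595 pm ≈ 6590 pm.

6590 pm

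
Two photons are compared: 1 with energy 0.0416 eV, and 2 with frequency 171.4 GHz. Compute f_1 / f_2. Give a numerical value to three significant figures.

58.7

f_1 = 1.006e13 Hz (from energy = 0.0416 eV, via f = E/h).
f_2 = 1.714e11 Hz (from frequency = 171.4 GHz, via f given directly).
Ratio = 1.006e13 / 1.714e11 = 58.7.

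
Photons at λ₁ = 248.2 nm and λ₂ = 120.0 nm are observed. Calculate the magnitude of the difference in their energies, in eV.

5.34 eV

Using E = hc/λ: E₁ = 8.0034 × 10^-19 J, E₂ = 1.6554 × 10^-18 J.
|ΔE| = |8.0034 × 10^-19 − 1.6554 × 10^-18| = 8.55 × 10^-19 J = 5.34 eV.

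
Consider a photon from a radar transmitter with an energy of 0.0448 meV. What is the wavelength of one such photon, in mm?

27.7 mm

Take h = 6.62607015·10^-34 J·s, c = 2.99792458·10^8 m/s, 1 eV = 1.602176634·10^-19 J.
Convert to SI: E = 0.0448 meV = 7.1778·10^-24 J.
Since λ = hc/E for a photon, λ = 0.02768 m.
Converting to mm: λ = 27.68 mm ≈ 27.7 mm.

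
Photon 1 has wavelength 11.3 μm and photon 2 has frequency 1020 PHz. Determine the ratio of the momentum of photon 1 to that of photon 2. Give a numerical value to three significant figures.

p_1 = 5.864 × 10^-29 kg·m/s (from wavelength = 11.3 μm, via p = h/λ).
p_2 = 2.254 × 10^-24 kg·m/s (from frequency = 1020 PHz, via p = hf/c).
Ratio = 5.864 × 10^-29 / 2.254 × 10^-24 = 2.60 × 10^-5.

2.60 × 10^-5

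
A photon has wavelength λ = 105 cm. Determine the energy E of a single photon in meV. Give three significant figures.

Take h = 6.62607015e-34 J·s, c = 2.99792458e8 m/s, 1 eV = 1.602176634e-19 J.
First convert: λ = 105 cm = 1.05 m.
For a photon E = hc/λ, so E = 1.892e-25 J.
Converting to meV: E = 0.001181 meV ≈ 1.18e-3 meV.

1.18e-3 meV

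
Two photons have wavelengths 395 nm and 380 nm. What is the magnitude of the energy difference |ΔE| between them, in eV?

0.124 eV

Using E = hc/λ: E₁ = 5.029 × 10^-19 J, E₂ = 5.227 × 10^-19 J.
|ΔE| = |5.029 × 10^-19 − 5.227 × 10^-19| = 1.99 × 10^-20 J = 0.124 eV.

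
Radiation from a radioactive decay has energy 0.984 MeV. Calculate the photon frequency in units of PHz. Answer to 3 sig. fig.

2.38 × 10^5 PHz

Take h = 6.62607015 × 10^-34 J·s, 1 eV = 1.602176634 × 10^-19 J.
In SI units: E = 0.984 MeV = 1.5765 × 10^-13 J.
Apply f = E/h: f = 2.379 × 10^20 Hz.
Converting to PHz: f = 237900 PHz ≈ 2.38 × 10^5 PHz.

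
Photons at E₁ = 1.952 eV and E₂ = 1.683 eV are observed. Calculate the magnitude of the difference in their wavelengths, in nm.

102 nm

Using λ = hc/E: λ₁ = 6.3516 × 10^-7 m, λ₂ = 7.3669 × 10^-7 m.
|Δλ| = |6.3516 × 10^-7 − 7.3669 × 10^-7| = 1.02 × 10^-7 m = 102 nm.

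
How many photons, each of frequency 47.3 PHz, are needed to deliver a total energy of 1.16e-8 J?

3.70e8 photons

Per-photon energy: E = 3.134e-17 J (from frequency = 47.3 PHz).
N = E_total / E_photon = 1.16e-8 J / 3.134e-17 J = 3.70e8.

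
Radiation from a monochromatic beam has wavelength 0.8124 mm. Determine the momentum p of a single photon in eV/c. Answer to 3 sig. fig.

(h = 6.62607015e-34 J·s, c = 2.99792458e8 m/s, 1 eV = 1.602176634e-19 J.)
In SI units: λ = 0.8124 mm = 8.124e-4 m.
The photon relation is p = h/λ, giving p = 8.156e-31 kg·m/s.
Converting to eV/c: p = 0.001526 eV/c ≈ 1.53e-3 eV/c.

1.53e-3 eV/c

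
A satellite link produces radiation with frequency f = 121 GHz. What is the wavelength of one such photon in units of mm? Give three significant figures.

2.48 mm

Use c = 2.99792458e8 m/s.
First convert: f = 121 GHz = 1.21e11 Hz.
Apply λ = c/f: λ = 0.002478 m.
Converting to mm: λ = 2.478 mm ≈ 2.48 mm.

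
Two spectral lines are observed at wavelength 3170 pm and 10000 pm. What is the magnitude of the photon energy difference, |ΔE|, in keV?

Using E = hc/λ: E₁ = 6.266e-17 J, E₂ = 1.986e-17 J.
|ΔE| = |6.266e-17 − 1.986e-17| = 4.28e-17 J = 0.267 keV.

0.267 keV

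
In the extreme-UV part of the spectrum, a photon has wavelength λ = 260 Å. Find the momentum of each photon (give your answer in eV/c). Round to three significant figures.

47.7 eV/c

Use h = 6.62607015e-34 J·s, c = 2.99792458e8 m/s, 1 eV = 1.602176634e-19 J.
Convert to SI: λ = 260 Å = 2.60e-8 m.
Apply p = h/λ: p = 2.548e-26 kg·m/s.
Converting to eV/c: p = 47.69 eV/c ≈ 47.7 eV/c.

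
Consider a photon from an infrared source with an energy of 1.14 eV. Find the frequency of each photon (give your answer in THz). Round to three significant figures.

276 THz

Use h = 6.62607015 × 10^-34 J·s, 1 eV = 1.602176634 × 10^-19 J.
In SI units: E = 1.14 eV = 1.8265 × 10^-19 J.
Apply f = E/h: f = 2.757 × 10^14 Hz.
Converting to THz: f = 275.7 THz ≈ 276 THz.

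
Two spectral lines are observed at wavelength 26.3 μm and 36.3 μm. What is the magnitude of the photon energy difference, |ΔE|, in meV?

13.0 meV

Using E = hc/λ: E₁ = 7.553 × 10^-21 J, E₂ = 5.472 × 10^-21 J.
|ΔE| = |7.553 × 10^-21 − 5.472 × 10^-21| = 2.08 × 10^-21 J = 13.0 meV.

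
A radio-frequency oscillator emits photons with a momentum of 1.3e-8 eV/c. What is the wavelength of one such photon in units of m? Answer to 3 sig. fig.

Convert to SI: p = 1.3e-8 eV/c = 6.9476e-36 kg·m/s.
For a photon λ = h/p, so λ = 95.37 m.
So λ ≈ 95.4 m.

95.4 m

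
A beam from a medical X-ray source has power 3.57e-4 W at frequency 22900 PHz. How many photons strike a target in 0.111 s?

2.61e9 photons

Total energy: E_total = P·t = 3.57e-4 × 0.111 = 3.963e-5 J.
Per-photon energy: E = 1.517e-14 J.
N = E_total / E_photon = 2.61e9.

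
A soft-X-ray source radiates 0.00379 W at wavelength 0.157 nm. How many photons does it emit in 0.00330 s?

Total energy: E_total = P·t = 0.00379 × 0.00330 = 1.251e-5 J.
Per-photon energy: E = 1.265e-15 J.
N = E_total / E_photon = 9.88e9.

9.88e9 photons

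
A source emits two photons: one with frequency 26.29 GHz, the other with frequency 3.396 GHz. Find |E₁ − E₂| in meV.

Using E = hf: E₁ = 1.7420·10^-23 J, E₂ = 2.2502·10^-24 J.
|ΔE| = |1.7420·10^-23 − 2.2502·10^-24| = 1.52·10^-23 J = 0.0947 meV.

0.0947 meV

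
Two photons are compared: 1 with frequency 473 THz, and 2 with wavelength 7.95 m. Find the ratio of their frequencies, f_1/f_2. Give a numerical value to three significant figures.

f_1 = 4.730 × 10^14 Hz (from frequency = 473 THz, via f given directly).
f_2 = 3.771 × 10^7 Hz (from wavelength = 7.95 m, via f = c/λ).
Ratio = 4.730 × 10^14 / 3.771 × 10^7 = 1.25 × 10^7.

1.25 × 10^7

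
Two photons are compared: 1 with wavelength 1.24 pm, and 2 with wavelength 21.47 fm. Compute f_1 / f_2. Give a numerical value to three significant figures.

f_1 = 2.418 × 10^20 Hz (from wavelength = 1.24 pm, via f = c/λ).
f_2 = 1.396 × 10^22 Hz (from wavelength = 21.47 fm, via f = c/λ).
Ratio = 2.418 × 10^20 / 1.396 × 10^22 = 0.0173.

0.0173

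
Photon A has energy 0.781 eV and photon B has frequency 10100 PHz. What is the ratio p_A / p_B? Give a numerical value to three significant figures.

1.87e-5

p_A = 4.174e-28 kg·m/s (from energy = 0.781 eV, via p = E/c).
p_B = 2.232e-23 kg·m/s (from frequency = 10100 PHz, via p = hf/c).
Ratio = 4.174e-28 / 2.232e-23 = 1.87e-5.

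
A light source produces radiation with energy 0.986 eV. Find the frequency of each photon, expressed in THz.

In SI units: E = 0.986 eV = 1.5797 × 10^-19 J.
The photon relation is f = E/h, giving f = 2.384 × 10^14 Hz.
Converting to THz: f = 238.4 THz ≈ 238 THz.

238 THz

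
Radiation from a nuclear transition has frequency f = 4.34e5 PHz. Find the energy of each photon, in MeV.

(h = 6.62607015e-34 J·s, 1 eV = 1.602176634e-19 J.)
First convert: f = 4.34e5 PHz = 4.34e20 Hz.
The photon relation is E = hf, giving E = 2.876e-13 J.
Converting to MeV: E = 1.795 MeV ≈ 1.79 MeV.

1.79 MeV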